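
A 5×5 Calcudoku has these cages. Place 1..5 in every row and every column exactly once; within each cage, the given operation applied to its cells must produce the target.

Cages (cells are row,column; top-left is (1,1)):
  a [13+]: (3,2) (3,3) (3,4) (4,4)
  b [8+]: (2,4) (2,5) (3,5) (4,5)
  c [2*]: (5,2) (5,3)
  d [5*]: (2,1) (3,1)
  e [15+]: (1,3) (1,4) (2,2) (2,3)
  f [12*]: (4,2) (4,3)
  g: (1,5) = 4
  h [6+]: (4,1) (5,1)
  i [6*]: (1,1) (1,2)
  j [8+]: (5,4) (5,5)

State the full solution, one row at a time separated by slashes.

Cage g is a single given cell, leaving (1,5) = 4.
Cage b has sum 8, which forces (2,4) = 2.
Row 5 needs a 4, and only (5,1) is open for it.
Cage h's pair has sum 6; hence (4,1) = 2.
Column 1 already has 2, so (1,1) = 3.
Cage i needs two cells with product 6; hence (1,2) = 2.
Cage b needs sum 8, leaving (3,5) = 2.
Column 2 now contains 2; hence (5,2) = 1.
1 is placed in row 5; hence (5,3) = 2.
Row 2 needs a 3, and only (2,5) is open for it.
Column 5 now contains 3, which forces (4,5) = 1.
The two cells of cage j must have sum 8, leaving (5,4) = 3.
Column 5 now contains 3; hence (5,5) = 5.
Row 2 needs a 1, and only (2,1) is open for it.
1 is placed in column 1, so (3,1) = 5.
The 4 cells of cage a must have sum 13, so (4,4) = 5.
Cage e needs sum 15, so (1,3) = 5.
Column 4 already has 5; hence (1,4) = 1.
Cage e needs sum 15, so (2,2) = 5.
Cage e has sum 15, leaving (2,3) = 4.
Column 4 already has 1, leaving (3,4) = 4.
4 is placed in column 3; hence (4,3) = 3.
4 is placed in row 3, so (3,2) = 3.
Column 3 already has 3; hence (3,3) = 1.
Row 4 now contains 3, which forces (4,2) = 4.

3 2 5 1 4 / 1 5 4 2 3 / 5 3 1 4 2 / 2 4 3 5 1 / 4 1 2 3 5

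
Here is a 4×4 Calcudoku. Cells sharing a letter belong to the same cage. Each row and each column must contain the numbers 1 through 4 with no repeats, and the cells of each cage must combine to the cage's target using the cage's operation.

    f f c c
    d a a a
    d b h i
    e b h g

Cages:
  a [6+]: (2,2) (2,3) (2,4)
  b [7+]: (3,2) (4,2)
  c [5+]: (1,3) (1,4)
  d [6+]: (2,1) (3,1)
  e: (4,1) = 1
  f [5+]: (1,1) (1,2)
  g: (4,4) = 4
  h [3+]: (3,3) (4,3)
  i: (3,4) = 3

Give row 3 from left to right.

Cage i is given, which forces (3,4) = 3.
Cage e is given, leaving (4,1) = 1.
Row 4 already has 1; hence (4,3) = 2.
G is a freebie, which forces (4,4) = 4.
Row 3 now contains 3, leaving (3,2) = 4.
Column 3 now contains 2; hence (3,3) = 1.
Row 4 already has 4, leaving (4,2) = 3.
Cage d's pair has sum 6, so (2,1) = 4.
1 is placed in column 3, so (2,3) = 3.
Row 3 now contains 4, leaving (3,1) = 2.
Column 1 now contains 4, leaving (1,1) = 3.
The two cells of cage f must have sum 5, so (1,2) = 2.
Column 3 already has 3, so (1,3) = 4.
The two cells of cage c must have sum 5, which forces (1,4) = 1.
2 is placed in column 2; hence (2,2) = 1.
1 is placed in column 4, which forces (2,4) = 2.
The full grid is 3 2 4 1 / 4 1 3 2 / 2 4 1 3 / 1 3 2 4.

2 4 1 3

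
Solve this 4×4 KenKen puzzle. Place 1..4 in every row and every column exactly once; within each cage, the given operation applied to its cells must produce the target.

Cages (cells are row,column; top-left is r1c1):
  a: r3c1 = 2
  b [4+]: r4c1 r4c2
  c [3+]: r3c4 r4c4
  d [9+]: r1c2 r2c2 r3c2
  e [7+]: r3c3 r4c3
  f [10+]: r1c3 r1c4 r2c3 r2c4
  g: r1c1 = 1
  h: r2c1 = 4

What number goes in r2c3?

G is a freebie, leaving r1c1 = 1.
Cage h is given, which forces r2c1 = 4.
A is a freebie, leaving r3c1 = 2.
Row 3 now contains 2, so r3c4 = 1.
Column 1 now contains 1, leaving r4c1 = 3.
3 is placed in row 4; hence r4c2 = 1.
3 is placed in row 4, leaving r4c3 = 4.
Column 4 already has 1, leaving r4c4 = 2.
Cage f has sum 10; hence r1c3 = 2.
The 4 cells of cage f must have sum 10, so r1c4 = 4.
Cage f has sum 10, which forces r2c3 = 1.
2 is placed in column 4; hence r2c4 = 3.
4 is placed in column 3; hence r3c3 = 3.
Row 1 now contains 4, so r1c2 = 3.
Row 2 now contains 3, so r2c2 = 2.
Row 3 now contains 3; hence r3c2 = 4.
Completed grid: 1 3 2 4 / 4 2 1 3 / 2 4 3 1 / 3 1 4 2.

1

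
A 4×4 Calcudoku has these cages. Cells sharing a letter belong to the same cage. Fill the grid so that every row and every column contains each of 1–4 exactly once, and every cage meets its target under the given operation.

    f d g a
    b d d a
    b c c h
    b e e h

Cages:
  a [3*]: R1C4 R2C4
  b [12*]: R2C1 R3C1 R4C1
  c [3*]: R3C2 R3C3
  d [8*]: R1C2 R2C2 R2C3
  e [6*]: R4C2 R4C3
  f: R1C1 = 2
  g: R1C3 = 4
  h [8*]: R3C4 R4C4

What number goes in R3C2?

Cage f is given; hence R1C1 = 2.
Cage g is a single given cell, leaving R1C3 = 4.
Row 1 already has 4; hence R1C2 = 1.
1 is placed in row 1; hence R1C4 = 3.
Cage d needs product 8; hence R2C2 = 4.
Cage d needs product 8, which forces R2C3 = 2.
Column 4 already has 3, which forces R2C4 = 1.
Column 2 now contains 1, which forces R3C2 = 3.
3 is placed in row 3, leaving R3C3 = 1.
Column 2 now contains 3; hence R4C2 = 2.
2 is placed in column 3; hence R4C3 = 3.
Row 4 already has 2; hence R4C4 = 4.
1 is placed in row 2; hence R2C1 = 3.
Row 3 already has 1, so R3C1 = 4.
Column 4 already has 4, so R3C4 = 2.
Row 4 already has 4, which forces R4C1 = 1.
Filled in: 2 1 4 3 / 3 4 2 1 / 4 3 1 2 / 1 2 3 4.

3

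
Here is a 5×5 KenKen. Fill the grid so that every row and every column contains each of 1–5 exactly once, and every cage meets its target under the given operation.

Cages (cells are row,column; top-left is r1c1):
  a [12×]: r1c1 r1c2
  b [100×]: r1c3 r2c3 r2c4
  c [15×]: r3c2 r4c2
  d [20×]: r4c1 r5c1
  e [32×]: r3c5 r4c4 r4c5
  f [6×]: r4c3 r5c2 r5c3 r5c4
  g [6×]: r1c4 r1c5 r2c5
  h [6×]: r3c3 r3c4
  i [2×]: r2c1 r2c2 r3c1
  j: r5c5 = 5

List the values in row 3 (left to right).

1 5 2 3 4

Cage b has product 100, so r1c3 = 5.
Cage i has product 2, leaving r2c1 = 2.
The 3 cells of cage i must have product 2, so r2c2 = 1.
Cage b needs product 100, leaving r2c3 = 4.
The 3 cells of cage b must have product 100, which forces r2c4 = 5.
1 is placed in row 2, leaving r2c5 = 3.
The 3 cells of cage i must have product 2, so r3c1 = 1.
Cage e needs product 32; hence r3c5 = 4.
Cage f has product 6, which forces r4c3 = 1.
The 3 cells of cage e must have product 32, so r4c4 = 4.
The 3 cells of cage e must have product 32, leaving r4c5 = 2.
Cage j is a single given cell, so r5c5 = 5.
Cage g has product 6, leaving r1c4 = 2.
Column 5 now contains 2, so r1c5 = 1.
2 is placed in column 4, so r3c4 = 3.
Row 4 now contains 4, which forces r4c1 = 5.
Row 4 now contains 5, so r4c2 = 3.
Row 5 already has 5; hence r5c1 = 4.
Column 2 already has 3; hence r5c2 = 2.
Row 5 already has 2; hence r5c3 = 3.
Cage f needs product 6, which forces r5c4 = 1.
Column 1 now contains 4, leaving r1c1 = 3.
Column 2 already has 3, so r1c2 = 4.
Row 3 now contains 3; hence r3c2 = 5.
Row 3 now contains 3, which forces r3c3 = 2.
Completed grid: 3 4 5 2 1 / 2 1 4 5 3 / 1 5 2 3 4 / 5 3 1 4 2 / 4 2 3 1 5.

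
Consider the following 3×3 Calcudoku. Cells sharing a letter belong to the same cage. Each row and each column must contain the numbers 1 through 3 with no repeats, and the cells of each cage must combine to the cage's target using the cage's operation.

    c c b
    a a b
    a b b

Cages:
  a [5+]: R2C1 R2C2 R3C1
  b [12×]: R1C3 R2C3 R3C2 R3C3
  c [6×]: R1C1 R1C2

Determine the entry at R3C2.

The 4 cells of cage b must have product 12, which forces R3C2 = 2.
The two cells of cage c must have product 6, which forces R1C1 = 2.
Column 2 now contains 2, which forces R1C2 = 3.
Row 1 now contains 3, so R1C3 = 1.
The 3 cells of cage a must have sum 5; hence R2C1 = 3.
Column 2 now contains 2, which forces R2C2 = 1.
Row 2 already has 3, so R2C3 = 2.
Row 3 now contains 2, leaving R3C1 = 1.
Column 3 already has 1, which forces R3C3 = 3.
Filled in: 2 3 1 / 3 1 2 / 1 2 3.

2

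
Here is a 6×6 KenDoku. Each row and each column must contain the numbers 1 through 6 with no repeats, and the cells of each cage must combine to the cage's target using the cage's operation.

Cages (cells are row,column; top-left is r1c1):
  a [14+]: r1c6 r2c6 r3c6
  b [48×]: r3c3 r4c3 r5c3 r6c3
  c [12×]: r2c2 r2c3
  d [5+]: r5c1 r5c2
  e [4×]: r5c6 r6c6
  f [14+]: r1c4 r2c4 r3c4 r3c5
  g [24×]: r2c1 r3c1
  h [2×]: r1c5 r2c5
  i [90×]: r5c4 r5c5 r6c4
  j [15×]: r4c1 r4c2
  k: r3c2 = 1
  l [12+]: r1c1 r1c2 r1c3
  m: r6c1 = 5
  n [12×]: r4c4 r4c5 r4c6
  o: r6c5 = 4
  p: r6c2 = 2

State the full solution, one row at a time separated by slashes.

Cage k is a single given cell, so r3c2 = 1.
M is a freebie, leaving r6c1 = 5.
Cage p is given, leaving r6c2 = 2.
Cage o is a single given cell, so r6c5 = 4.
4 is placed in row 6, leaving r6c6 = 1.
5 is placed in column 1, which forces r4c1 = 3.
Cage j's pair has product 15, so r4c2 = 5.
1 is placed in column 6; hence r5c6 = 4.
1 is placed in row 6, so r6c3 = 6.
Row 6 now contains 6, so r6c4 = 3.
Cage d needs two cells with sum 5; hence r5c1 = 2.
Row 5 already has 4, so r5c2 = 3.
Row 5 now contains 2, which forces r5c3 = 1.
In row 1, 3 can only go at r1c6, so r1c6 = 3.
In row 2, 3 can only go at r2c3, so r2c3 = 3.
The two cells of cage c must have product 12, leaving r2c2 = 4.
Column 2 already has 4, which forces r1c2 = 6.
4 is placed in row 2, so r2c1 = 6.
6 is placed in row 2, leaving r2c6 = 5.
The two cells of cage g must have product 24; hence r3c1 = 4.
4 is placed in row 3, which forces r3c3 = 2.
Column 6 now contains 5; hence r3c6 = 6.
Column 3 now contains 2, which forces r4c3 = 4.
Column 6 already has 6, leaving r4c6 = 2.
4 is placed in column 1, which forces r1c1 = 1.
Column 3 now contains 2, so r1c3 = 5.
Cage f needs sum 14, leaving r1c4 = 4.
Row 1 already has 1, so r1c5 = 2.
Cage f needs sum 14, so r2c4 = 2.
Column 5 already has 2, which forces r2c5 = 1.
6 is placed in row 3, leaving r3c4 = 5.
Cage f has sum 14, which forces r3c5 = 3.
Column 5 already has 1, which forces r4c5 = 6.
5 is placed in column 4, which forces r5c4 = 6.
Column 5 already has 6; hence r5c5 = 5.
6 is placed in row 4, which forces r4c4 = 1.

1 6 5 4 2 3 / 6 4 3 2 1 5 / 4 1 2 5 3 6 / 3 5 4 1 6 2 / 2 3 1 6 5 4 / 5 2 6 3 4 1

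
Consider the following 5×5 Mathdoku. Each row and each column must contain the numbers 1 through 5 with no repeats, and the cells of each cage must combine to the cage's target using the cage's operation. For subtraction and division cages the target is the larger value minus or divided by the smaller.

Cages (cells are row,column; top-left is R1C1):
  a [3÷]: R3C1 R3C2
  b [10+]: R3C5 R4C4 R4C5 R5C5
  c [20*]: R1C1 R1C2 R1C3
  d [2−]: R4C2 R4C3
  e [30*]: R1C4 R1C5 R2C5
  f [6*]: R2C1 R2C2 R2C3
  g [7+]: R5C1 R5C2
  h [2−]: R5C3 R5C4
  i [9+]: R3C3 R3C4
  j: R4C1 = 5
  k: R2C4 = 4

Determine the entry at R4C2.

Cage k is given, which forces R2C4 = 4.
Column 4 already has 4, leaving R3C4 = 5.
J is a freebie, which forces R4C1 = 5.
5 is placed in row 3; hence R3C3 = 4.
The only place for 5 in row 2 is R2C5.
The only place for 2 in row 3 is R3C5.
Cage e has product 30, which forces R1C4 = 2.
Column 5 now contains 2, leaving R1C5 = 3.
Cage b needs sum 10, so R4C4 = 3.
3 is placed in column 4, so R5C4 = 1.
1 is placed in row 5, leaving R5C5 = 4.
Cage d needs two cells with difference 2, which forces R4C2 = 4.
Cage d needs two cells with difference 2, so R4C3 = 2.
4 is placed in column 5, so R4C5 = 1.
Cage g's pair has sum 7, leaving R5C1 = 2.
Cage g's pair has sum 7, which forces R5C2 = 5.
The two cells of cage h must have difference 2, so R5C3 = 3.
Cage c needs product 20, leaving R1C1 = 4.
Column 2 already has 5, so R1C2 = 1.
Cage c needs product 20; hence R1C3 = 5.
Cage f has product 6; hence R2C1 = 3.
Cage f has product 6, so R2C2 = 2.
Column 3 now contains 3, which forces R2C3 = 1.
3 is placed in column 1, which forces R3C1 = 1.
1 is placed in column 2, so R3C2 = 3.
The full grid is 4 1 5 2 3 / 3 2 1 4 5 / 1 3 4 5 2 / 5 4 2 3 1 / 2 5 3 1 4.

4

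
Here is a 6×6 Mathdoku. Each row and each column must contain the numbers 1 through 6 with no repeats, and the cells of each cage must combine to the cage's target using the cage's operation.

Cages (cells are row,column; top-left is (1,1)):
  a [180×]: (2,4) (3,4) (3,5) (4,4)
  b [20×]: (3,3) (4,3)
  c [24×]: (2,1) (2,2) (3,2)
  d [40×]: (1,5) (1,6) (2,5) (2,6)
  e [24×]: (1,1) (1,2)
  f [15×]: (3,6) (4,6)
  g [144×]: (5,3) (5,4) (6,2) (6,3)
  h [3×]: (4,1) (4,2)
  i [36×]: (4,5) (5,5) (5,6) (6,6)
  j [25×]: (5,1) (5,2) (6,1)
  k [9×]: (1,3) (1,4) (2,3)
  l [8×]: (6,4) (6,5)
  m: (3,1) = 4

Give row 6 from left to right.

Cage k has product 9, leaving (1,3) = 1.
The 3 cells of cage k must have product 9; hence (1,4) = 3.
The 3 cells of cage k must have product 9; hence (2,3) = 3.
M is a freebie; hence (3,1) = 4.
Row 3 already has 4, leaving (3,3) = 5.
Row 3 already has 5; hence (3,6) = 3.
Column 3 now contains 5, leaving (4,3) = 4.
3 is placed in column 6, which forces (4,6) = 5.
The 3 cells of cage j must have product 25, which forces (5,1) = 1.
The 3 cells of cage j must have product 25, so (5,2) = 5.
Cage j needs product 25, leaving (6,1) = 5.
Column 1 now contains 4, leaving (1,1) = 6.
Cage e's pair has product 24; hence (1,2) = 4.
Row 1 now contains 4; hence (1,6) = 2.
Column 1 now contains 6, which forces (2,1) = 2.
4 is placed in column 2, which forces (2,2) = 6.
Cage a needs product 180; hence (2,4) = 5.
Cage a needs product 180, which forces (3,4) = 1.
The 4 cells of cage a must have product 180, so (3,5) = 6.
1 is placed in column 1, so (4,1) = 3.
Cage h needs two cells with product 3, which forces (4,2) = 1.
The 4 cells of cage a must have product 180, so (4,4) = 6.
Row 4 now contains 1, so (4,5) = 2.
Column 5 already has 2, so (5,5) = 3.
Column 6 already has 2; hence (5,6) = 6.
Column 5 already has 2, which forces (6,5) = 4.
6 is placed in column 6, which forces (6,6) = 1.
Row 1 already has 2; hence (1,5) = 5.
4 is placed in column 5, so (2,5) = 1.
Column 6 now contains 1, leaving (2,6) = 4.
Row 3 already has 1, leaving (3,2) = 2.
Row 5 now contains 6, so (5,3) = 2.
The 4 cells of cage g must have product 144; hence (5,4) = 4.
Cage g needs product 144, which forces (6,2) = 3.
Cage g needs product 144, leaving (6,3) = 6.
4 is placed in row 6, so (6,4) = 2.
Filled in: 6 4 1 3 5 2 / 2 6 3 5 1 4 / 4 2 5 1 6 3 / 3 1 4 6 2 5 / 1 5 2 4 3 6 / 5 3 6 2 4 1.

5 3 6 2 4 1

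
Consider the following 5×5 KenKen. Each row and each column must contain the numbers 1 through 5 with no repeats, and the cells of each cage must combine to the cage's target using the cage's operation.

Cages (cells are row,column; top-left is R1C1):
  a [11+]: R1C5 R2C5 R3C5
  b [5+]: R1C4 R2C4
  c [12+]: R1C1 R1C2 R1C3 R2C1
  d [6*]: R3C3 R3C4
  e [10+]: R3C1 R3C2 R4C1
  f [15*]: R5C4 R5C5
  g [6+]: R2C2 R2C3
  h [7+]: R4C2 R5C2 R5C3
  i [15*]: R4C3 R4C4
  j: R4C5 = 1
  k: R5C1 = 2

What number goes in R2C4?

J is a freebie, which forces R4C5 = 1.
Cage k is a single given cell, which forces R5C1 = 2.
The only place for 2 in row 4 is R4C2.
The only place for 4 in row 4 is R4C1.
In row 3, 4 can only go at R3C5, so R3C5 = 4.
Column 1 needs a 3, and only R2C1 is open for it.
The only place for 2 in row 1 is R1C5.
Column 5 now contains 2, so R2C5 = 5.
Column 5 already has 5, which forces R5C5 = 3.
Cage g needs two cells with sum 6, which forces R2C2 = 4.
The two cells of cage g must have sum 6, leaving R2C3 = 2.
Row 2 already has 2, which forces R2C4 = 1.
Column 3 already has 2; hence R3C3 = 3.
Row 3 now contains 3, leaving R3C4 = 2.
3 is placed in column 3, which forces R4C3 = 5.
5 is placed in row 4, which forces R4C4 = 3.
Column 2 already has 4, so R5C2 = 1.
1 is placed in row 5, leaving R5C3 = 4.
Row 5 now contains 3, which forces R5C4 = 5.
Cage c needs sum 12, leaving R1C1 = 5.
The 4 cells of cage c must have sum 12, leaving R1C2 = 3.
Column 3 now contains 5; hence R1C3 = 1.
3 is placed in column 4, leaving R1C4 = 4.
Cage e has sum 10, which forces R3C1 = 1.
1 is placed in column 2; hence R3C2 = 5.
Filled in: 5 3 1 4 2 / 3 4 2 1 5 / 1 5 3 2 4 / 4 2 5 3 1 / 2 1 4 5 3.

1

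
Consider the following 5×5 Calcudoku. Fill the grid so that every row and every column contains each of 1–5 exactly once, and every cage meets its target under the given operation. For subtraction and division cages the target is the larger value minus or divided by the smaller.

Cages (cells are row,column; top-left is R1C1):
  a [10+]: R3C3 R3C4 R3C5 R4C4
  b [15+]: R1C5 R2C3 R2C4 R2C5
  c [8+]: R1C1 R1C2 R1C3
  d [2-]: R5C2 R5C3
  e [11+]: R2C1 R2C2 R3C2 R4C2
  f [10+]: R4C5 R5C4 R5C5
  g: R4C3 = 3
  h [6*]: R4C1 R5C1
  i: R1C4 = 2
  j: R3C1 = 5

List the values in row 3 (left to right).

Cage i is a single given cell; hence R1C4 = 2.
J is a freebie, leaving R3C1 = 5.
G is a freebie, so R4C3 = 3.
3 is placed in row 4; hence R4C1 = 2.
The two cells of cage h must have product 6, which forces R5C1 = 3.
The 3 cells of cage c must have sum 8, leaving R1C2 = 3.
The only place for 5 in row 1 is R1C5.
In row 4, 5 can only go at R4C2, so R4C2 = 5.
Cage e has sum 11, leaving R2C1 = 1.
The 4 cells of cage e must have sum 11, leaving R2C2 = 4.
Cage e has sum 11, so R3C2 = 1.
4 is placed in column 2, which forces R5C2 = 2.
Row 5 now contains 2, which forces R5C3 = 4.
4 is placed in row 5, which forces R5C4 = 5.
4 is placed in row 5, leaving R5C5 = 1.
Column 1 already has 1, leaving R1C1 = 4.
Column 3 now contains 4, which forces R1C3 = 1.
Cage b has sum 15; hence R2C3 = 5.
Column 4 now contains 5, so R2C4 = 3.
Cage b needs sum 15, leaving R2C5 = 2.
Column 3 now contains 4, which forces R3C3 = 2.
3 is placed in column 4; hence R3C4 = 4.
4 is placed in row 3; hence R3C5 = 3.
Cage a needs sum 10; hence R4C4 = 1.
Column 5 now contains 1, so R4C5 = 4.
Completed grid: 4 3 1 2 5 / 1 4 5 3 2 / 5 1 2 4 3 / 2 5 3 1 4 / 3 2 4 5 1.

5 1 2 4 3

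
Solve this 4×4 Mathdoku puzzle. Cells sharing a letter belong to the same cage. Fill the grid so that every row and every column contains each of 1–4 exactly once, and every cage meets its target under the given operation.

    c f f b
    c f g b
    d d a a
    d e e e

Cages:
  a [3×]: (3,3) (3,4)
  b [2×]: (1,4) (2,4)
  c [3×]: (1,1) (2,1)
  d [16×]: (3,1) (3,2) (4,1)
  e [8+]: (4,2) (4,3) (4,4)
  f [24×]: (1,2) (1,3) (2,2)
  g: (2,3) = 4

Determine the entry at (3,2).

2

G is a freebie; hence (2,3) = 4.
Cage f needs product 24, so (1,2) = 4.
4 is placed in column 2, leaving (3,2) = 2.
Cage f has product 24; hence (1,3) = 2.
2 is placed in row 1, which forces (1,4) = 1.
Column 2 now contains 2, so (2,2) = 3.
Column 4 now contains 1, so (2,4) = 2.
Cage d needs product 16, leaving (3,1) = 4.
Column 4 now contains 1; hence (3,4) = 3.
Cage d needs product 16, so (4,1) = 2.
Column 2 now contains 3, leaving (4,2) = 1.
Row 4 already has 1, which forces (4,3) = 3.
The 3 cells of cage e must have sum 8; hence (4,4) = 4.
Row 1 now contains 1, so (1,1) = 3.
Row 2 already has 3, so (2,1) = 1.
Row 3 already has 3, so (3,3) = 1.
Filled in: 3 4 2 1 / 1 3 4 2 / 4 2 1 3 / 2 1 3 4.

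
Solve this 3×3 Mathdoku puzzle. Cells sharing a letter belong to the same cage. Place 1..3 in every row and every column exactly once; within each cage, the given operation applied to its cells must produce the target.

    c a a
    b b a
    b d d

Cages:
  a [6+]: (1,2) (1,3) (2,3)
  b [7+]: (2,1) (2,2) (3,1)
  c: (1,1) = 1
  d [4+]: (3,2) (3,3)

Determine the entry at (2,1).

3

Cage c is a single given cell, so (1,1) = 1.
Column 1 already has 1, so (2,1) = 3.
Row 2 already has 3, leaving (2,2) = 2.
2 is placed in row 2, so (2,3) = 1.
Column 1 already has 3, which forces (3,1) = 2.
Column 3 already has 1, leaving (3,3) = 3.
Column 2 now contains 2, so (1,2) = 3.
Column 3 now contains 3, which forces (1,3) = 2.
Row 3 now contains 3, so (3,2) = 1.
The full grid is 1 3 2 / 3 2 1 / 2 1 3.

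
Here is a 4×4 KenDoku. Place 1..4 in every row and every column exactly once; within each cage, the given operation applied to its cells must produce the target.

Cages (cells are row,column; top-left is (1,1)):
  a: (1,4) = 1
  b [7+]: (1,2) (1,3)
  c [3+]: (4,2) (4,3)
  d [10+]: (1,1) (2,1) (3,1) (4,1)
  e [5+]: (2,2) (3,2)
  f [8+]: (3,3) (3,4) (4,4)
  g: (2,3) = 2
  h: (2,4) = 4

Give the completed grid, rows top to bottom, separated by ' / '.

2 3 4 1 / 3 1 2 4 / 1 4 3 2 / 4 2 1 3

Cage a is a single given cell, which forces (1,4) = 1.
G is a freebie, leaving (2,3) = 2.
H is a freebie, leaving (2,4) = 4.
Column 3 now contains 2; hence (4,3) = 1.
The 3 cells of cage f must have sum 8; hence (3,3) = 3.
Cage f needs sum 8; hence (3,4) = 2.
Row 4 now contains 1, leaving (4,2) = 2.
The 3 cells of cage f must have sum 8, leaving (4,4) = 3.
The 4 cells of cage d must have sum 10, leaving (1,1) = 2.
The two cells of cage b must have sum 7, which forces (1,2) = 3.
Column 3 already has 3, which forces (1,3) = 4.
Cage d needs sum 10; hence (2,1) = 3.
Cage e needs two cells with sum 5; hence (2,2) = 1.
Cage d needs sum 10, leaving (3,1) = 1.
Row 3 now contains 2, leaving (3,2) = 4.
Row 4 now contains 3, which forces (4,1) = 4.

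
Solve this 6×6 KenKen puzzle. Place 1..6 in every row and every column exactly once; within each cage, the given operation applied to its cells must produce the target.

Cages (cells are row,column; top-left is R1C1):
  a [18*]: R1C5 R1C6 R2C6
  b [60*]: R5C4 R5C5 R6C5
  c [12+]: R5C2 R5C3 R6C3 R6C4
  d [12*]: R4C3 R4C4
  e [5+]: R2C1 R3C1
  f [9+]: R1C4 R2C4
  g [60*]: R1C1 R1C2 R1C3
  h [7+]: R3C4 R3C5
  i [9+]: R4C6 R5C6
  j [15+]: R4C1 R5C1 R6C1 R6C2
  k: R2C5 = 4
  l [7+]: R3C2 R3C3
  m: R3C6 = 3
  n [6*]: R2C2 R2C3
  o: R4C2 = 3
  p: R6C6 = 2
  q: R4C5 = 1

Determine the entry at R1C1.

Cage k is a single given cell; hence R2C5 = 4.
Cage m is a single given cell; hence R3C6 = 3.
O is a freebie, so R4C2 = 3.
Cage q is given, so R4C5 = 1.
Cage p is given; hence R6C6 = 2.
Cage a needs product 18, so R1C5 = 3.
The only place for 1 in row 1 is R1C6.
Column 6 now contains 1; hence R2C6 = 6.
Cage n's pair has product 6, which forces R2C2 = 2.
Cage n's pair has product 6, so R2C3 = 3.
Row 2 now contains 3, so R2C4 = 5.
The two cells of cage f must have sum 9, leaving R1C4 = 4.
Row 2 now contains 3; hence R2C1 = 1.
Cage e's pair has sum 5, so R3C1 = 4.
The only place for 4 in row 4 is R4C6.
Column 6 already has 4, which forces R5C6 = 5.
Cage b has product 60, so R6C5 = 5.
The two cells of cage h must have sum 7, so R3C4 = 1.
Column 5 now contains 5, leaving R3C5 = 6.
6 is placed in column 5; hence R5C5 = 2.
Row 3 already has 6, leaving R3C2 = 5.
Row 3 already has 6, so R3C3 = 2.
Column 3 now contains 2, so R4C3 = 6.
Row 4 already has 6, leaving R4C4 = 2.
Row 5 already has 2; hence R5C4 = 6.
Column 4 now contains 6, leaving R6C4 = 3.
The 3 cells of cage g must have product 60, so R1C1 = 2.
5 is placed in column 2, so R1C2 = 6.
Column 3 already has 6, which forces R1C3 = 5.
2 is placed in row 4, which forces R4C1 = 5.
6 is placed in row 5; hence R5C1 = 3.
The 4 cells of cage c must have sum 12, which forces R5C2 = 4.
Cage c needs sum 12; hence R5C3 = 1.
3 is placed in row 6, which forces R6C1 = 6.
Cage j has sum 15, leaving R6C2 = 1.
Cage c needs sum 12, leaving R6C3 = 4.
Filled in: 2 6 5 4 3 1 / 1 2 3 5 4 6 / 4 5 2 1 6 3 / 5 3 6 2 1 4 / 3 4 1 6 2 5 / 6 1 4 3 5 2.

2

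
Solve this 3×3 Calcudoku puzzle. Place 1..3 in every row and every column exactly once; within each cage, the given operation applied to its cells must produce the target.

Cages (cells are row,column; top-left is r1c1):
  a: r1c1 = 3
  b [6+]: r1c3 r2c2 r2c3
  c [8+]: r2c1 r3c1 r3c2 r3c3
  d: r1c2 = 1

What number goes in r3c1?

A is a freebie, so r1c1 = 3.
Cage d is a single given cell, so r1c2 = 1.
Row 1 now contains 1, so r1c3 = 2.
The 4 cells of cage c must have sum 8, which forces r2c1 = 2.
Row 2 now contains 2; hence r2c2 = 3.
Row 2 now contains 3; hence r2c3 = 1.
Column 1 already has 3, which forces r3c1 = 1.
3 is placed in column 2; hence r3c2 = 2.
Column 3 now contains 1, so r3c3 = 3.
Completed grid: 3 1 2 / 2 3 1 / 1 2 3.

1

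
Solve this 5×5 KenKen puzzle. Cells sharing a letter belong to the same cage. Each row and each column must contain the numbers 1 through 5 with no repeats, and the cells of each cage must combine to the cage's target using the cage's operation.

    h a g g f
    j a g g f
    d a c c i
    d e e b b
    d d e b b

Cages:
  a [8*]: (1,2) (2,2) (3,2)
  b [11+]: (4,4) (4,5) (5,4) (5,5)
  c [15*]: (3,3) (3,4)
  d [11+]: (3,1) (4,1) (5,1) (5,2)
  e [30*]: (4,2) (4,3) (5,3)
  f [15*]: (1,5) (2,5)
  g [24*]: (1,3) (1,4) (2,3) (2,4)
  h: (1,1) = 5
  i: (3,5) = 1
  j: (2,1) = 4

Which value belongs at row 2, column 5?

5

Cage h is given, which forces (1,1) = 5.
5 is placed in row 1, leaving (1,5) = 3.
J is a freebie, which forces (2,1) = 4.
Column 5 now contains 3, leaving (2,5) = 5.
Cage i is given; hence (3,5) = 1.
Cage d has sum 11, leaving (5,2) = 5.
Cage e has product 30, leaving (4,3) = 5.
Column 3 now contains 5, so (3,3) = 3.
Cage c's pair has product 15; hence (3,4) = 5.
3 is placed in column 3, leaving (5,3) = 2.
2 is placed in row 5, so (5,5) = 4.
Cage g needs product 24, leaving (1,3) = 4.
Cage g has product 24, leaving (1,4) = 2.
Column 3 now contains 2, which forces (2,3) = 1.
Cage g needs product 24, which forces (2,4) = 3.
Row 3 now contains 3, so (3,1) = 2.
2 is placed in row 3, which forces (3,2) = 4.
The 3 cells of cage e must have product 30, which forces (4,2) = 3.
The 4 cells of cage b must have sum 11, which forces (4,4) = 4.
Column 5 now contains 4, leaving (4,5) = 2.
Cage b needs sum 11, so (5,4) = 1.
Row 1 already has 2, which forces (1,2) = 1.
Row 2 now contains 1, so (2,2) = 2.
3 is placed in row 4; hence (4,1) = 1.
1 is placed in row 5; hence (5,1) = 3.
Filled in: 5 1 4 2 3 / 4 2 1 3 5 / 2 4 3 5 1 / 1 3 5 4 2 / 3 5 2 1 4.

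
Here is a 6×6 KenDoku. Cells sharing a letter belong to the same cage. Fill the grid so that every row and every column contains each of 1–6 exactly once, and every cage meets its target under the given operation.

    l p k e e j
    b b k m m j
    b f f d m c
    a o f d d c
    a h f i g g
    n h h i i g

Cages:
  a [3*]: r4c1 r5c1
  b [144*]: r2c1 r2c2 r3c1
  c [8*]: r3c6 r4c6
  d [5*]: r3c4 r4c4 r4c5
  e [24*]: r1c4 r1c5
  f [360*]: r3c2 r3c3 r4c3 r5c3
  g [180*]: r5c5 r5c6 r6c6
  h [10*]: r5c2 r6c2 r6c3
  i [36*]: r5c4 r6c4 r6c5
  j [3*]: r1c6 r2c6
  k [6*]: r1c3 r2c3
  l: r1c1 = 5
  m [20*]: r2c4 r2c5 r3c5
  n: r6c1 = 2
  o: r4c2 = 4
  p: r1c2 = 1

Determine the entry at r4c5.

1

Cage l is given, which forces r1c1 = 5.
P is a freebie, which forces r1c2 = 1.
1 is placed in row 1; hence r1c6 = 3.
Cage b needs product 144, so r2c1 = 4.
The 3 cells of cage b must have product 144, so r2c2 = 6.
3 is placed in column 6; hence r2c6 = 1.
Cage b has product 144, which forces r3c1 = 6.
Cage d needs product 5; hence r3c4 = 1.
Cage o is given; hence r4c2 = 4.
The 3 cells of cage d must have product 5, leaving r4c4 = 5.
The 3 cells of cage d must have product 5, which forces r4c5 = 1.
4 is placed in row 4, so r4c6 = 2.
The 3 cells of cage g must have product 180, leaving r5c5 = 6.
Cage g has product 180, leaving r5c6 = 5.
N is a freebie; hence r6c1 = 2.
Row 6 now contains 2; hence r6c2 = 5.
Row 6 already has 5, which forces r6c3 = 1.
Row 6 now contains 2, which forces r6c5 = 3.
Cage g needs product 180; hence r6c6 = 6.
Cage k needs two cells with product 6, which forces r1c3 = 2.
The two cells of cage e must have product 24, which forces r1c4 = 6.
Column 5 already has 6, leaving r1c5 = 4.
Cage k needs two cells with product 6, so r2c3 = 3.
5 is placed in column 4, which forces r2c4 = 2.
Row 2 now contains 1, leaving r2c5 = 5.
Column 2 already has 5; hence r3c2 = 3.
The 4 cells of cage f must have product 360, which forces r3c3 = 5.
Cage m needs product 20, so r3c5 = 2.
Column 6 already has 2, leaving r3c6 = 4.
Row 4 now contains 1, so r4c1 = 3.
The 4 cells of cage f must have product 360, so r4c3 = 6.
Cage a needs two cells with product 3; hence r5c1 = 1.
Row 5 now contains 5; hence r5c2 = 2.
Cage f needs product 360, leaving r5c3 = 4.
Cage i has product 36; hence r5c4 = 3.
Row 6 already has 6, leaving r6c4 = 4.
Completed grid: 5 1 2 6 4 3 / 4 6 3 2 5 1 / 6 3 5 1 2 4 / 3 4 6 5 1 2 / 1 2 4 3 6 5 / 2 5 1 4 3 6.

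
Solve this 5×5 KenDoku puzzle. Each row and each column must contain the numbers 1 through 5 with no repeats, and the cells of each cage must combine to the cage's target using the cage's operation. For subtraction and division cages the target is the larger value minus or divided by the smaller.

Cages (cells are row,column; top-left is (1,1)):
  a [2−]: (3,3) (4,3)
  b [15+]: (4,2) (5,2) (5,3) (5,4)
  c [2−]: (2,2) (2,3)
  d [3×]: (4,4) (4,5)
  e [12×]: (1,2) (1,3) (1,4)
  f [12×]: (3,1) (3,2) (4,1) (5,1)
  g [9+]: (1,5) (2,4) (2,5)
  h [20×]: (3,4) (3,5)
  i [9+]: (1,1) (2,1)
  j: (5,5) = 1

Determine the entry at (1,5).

Cage j is given, which forces (5,5) = 1.
The two cells of cage d must have product 3; hence (4,4) = 1.
Column 5 already has 1; hence (4,5) = 3.
The 4 cells of cage f must have product 12, leaving (3,1) = 1.
The 4 cells of cage f must have product 12; hence (3,2) = 2.
Row 4 now contains 3, so (4,1) = 2.
Cage f has product 12, which forces (5,1) = 3.
Row 5 already has 3, so (5,2) = 5.
Cage a needs two cells with difference 2, leaving (3,3) = 3.
Column 2 already has 5; hence (4,2) = 4.
Cage a's pair has difference 2, leaving (4,3) = 5.
The two cells of cage c must have difference 2, which forces (2,2) = 3.
Cage c's pair has difference 2, so (2,3) = 1.
3 is placed in row 2; hence (2,4) = 2.
Column 4 already has 2; hence (5,4) = 4.
Column 2 already has 3, so (1,2) = 1.
Column 3 now contains 1, leaving (1,3) = 4.
4 is placed in column 4, so (1,4) = 3.
Cage g has sum 9, which forces (1,5) = 2.
Cage g has sum 9, leaving (2,5) = 5.
4 is placed in column 4, leaving (3,4) = 5.
Cage h needs two cells with product 20; hence (3,5) = 4.
Row 5 already has 4, which forces (5,3) = 2.
Row 1 now contains 4; hence (1,1) = 5.
Row 2 now contains 5, leaving (2,1) = 4.
The full grid is 5 1 4 3 2 / 4 3 1 2 5 / 1 2 3 5 4 / 2 4 5 1 3 / 3 5 2 4 1.

2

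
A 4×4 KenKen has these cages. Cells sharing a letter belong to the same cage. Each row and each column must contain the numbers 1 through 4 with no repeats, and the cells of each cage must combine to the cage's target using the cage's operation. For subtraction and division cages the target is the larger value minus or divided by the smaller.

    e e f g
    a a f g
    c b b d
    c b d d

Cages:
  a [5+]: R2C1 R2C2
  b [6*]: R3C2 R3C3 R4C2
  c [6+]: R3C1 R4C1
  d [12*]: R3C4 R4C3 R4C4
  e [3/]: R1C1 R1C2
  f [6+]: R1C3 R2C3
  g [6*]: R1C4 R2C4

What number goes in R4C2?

2

The only place for 4 in row 1 is R1C3.
4 is placed in column 3, so R2C3 = 2.
Row 2 already has 2, which forces R2C4 = 3.
Column 4 now contains 3, which forces R1C4 = 2.
Cage d has product 12; hence R4C3 = 3.
Cage b needs product 6; hence R3C2 = 3.
Column 3 already has 3; hence R3C3 = 1.
Row 3 now contains 1; hence R3C4 = 4.
The 3 cells of cage b must have product 6; hence R4C2 = 2.
4 is placed in column 4; hence R4C4 = 1.
The two cells of cage e must have quotient 3, which forces R1C1 = 3.
Column 2 already has 3, leaving R1C2 = 1.
Column 2 now contains 1, which forces R2C2 = 4.
Row 3 now contains 4; hence R3C1 = 2.
Row 4 now contains 2, which forces R4C1 = 4.
Row 2 already has 4, which forces R2C1 = 1.
Completed grid: 3 1 4 2 / 1 4 2 3 / 2 3 1 4 / 4 2 3 1.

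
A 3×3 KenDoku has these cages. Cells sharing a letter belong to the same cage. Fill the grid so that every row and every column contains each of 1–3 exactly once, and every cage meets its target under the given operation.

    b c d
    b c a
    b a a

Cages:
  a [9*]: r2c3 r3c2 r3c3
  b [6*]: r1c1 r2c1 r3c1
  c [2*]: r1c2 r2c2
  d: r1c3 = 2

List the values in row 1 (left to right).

3 1 2

Cage d is a single given cell, so r1c3 = 2.
Cage a needs product 9; hence r2c3 = 3.
Cage a needs product 9, leaving r3c2 = 3.
Cage a has product 9, leaving r3c3 = 1.
Cage b has product 6; hence r1c1 = 3.
Row 1 already has 2; hence r1c2 = 1.
Cage b needs product 6, which forces r2c1 = 1.
Cage c's pair has product 2, which forces r2c2 = 2.
Row 3 already has 1, leaving r3c1 = 2.
Completed grid: 3 1 2 / 1 2 3 / 2 3 1.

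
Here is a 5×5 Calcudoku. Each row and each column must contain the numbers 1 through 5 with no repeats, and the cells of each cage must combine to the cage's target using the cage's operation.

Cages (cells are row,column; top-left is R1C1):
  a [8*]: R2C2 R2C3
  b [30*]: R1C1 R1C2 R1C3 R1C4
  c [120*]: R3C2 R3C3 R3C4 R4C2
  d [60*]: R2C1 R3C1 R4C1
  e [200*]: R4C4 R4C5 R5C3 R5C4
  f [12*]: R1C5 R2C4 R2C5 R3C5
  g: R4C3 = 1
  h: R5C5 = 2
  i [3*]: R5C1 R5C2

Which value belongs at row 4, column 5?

Cage g is given, leaving R4C3 = 1.
Cage h is a single given cell, leaving R5C5 = 2.
Cage f has product 12, which forces R2C4 = 1.
Cage e has product 200, which forces R4C4 = 2.
Cage e has product 200, which forces R4C5 = 5.
The only place for 4 in row 1 is R1C5.
4 is placed in column 5, so R2C5 = 3.
The 4 cells of cage f must have product 12, which forces R3C5 = 1.
In row 2, 5 can only go at R2C1, so R2C1 = 5.
In column 1, 2 can only go at R1C1, so R1C1 = 2.
The 4 cells of cage b must have product 30, so R1C2 = 1.
Column 2 already has 1, leaving R5C2 = 3.
Column 2 now contains 3, which forces R4C2 = 4.
Row 5 now contains 3; hence R5C1 = 1.
Column 2 now contains 4; hence R2C2 = 2.
Cage a's pair has product 8, which forces R2C3 = 4.
Cage d has product 60, so R3C1 = 4.
Column 2 now contains 2, leaving R3C2 = 5.
Row 3 already has 5, so R3C4 = 3.
Row 4 now contains 4, which forces R4C1 = 3.
Column 3 now contains 4, which forces R5C3 = 5.
Row 5 already has 5; hence R5C4 = 4.
Column 3 already has 5, leaving R1C3 = 3.
Column 4 already has 3, which forces R1C4 = 5.
Row 3 already has 3, which forces R3C3 = 2.
Filled in: 2 1 3 5 4 / 5 2 4 1 3 / 4 5 2 3 1 / 3 4 1 2 5 / 1 3 5 4 2.

5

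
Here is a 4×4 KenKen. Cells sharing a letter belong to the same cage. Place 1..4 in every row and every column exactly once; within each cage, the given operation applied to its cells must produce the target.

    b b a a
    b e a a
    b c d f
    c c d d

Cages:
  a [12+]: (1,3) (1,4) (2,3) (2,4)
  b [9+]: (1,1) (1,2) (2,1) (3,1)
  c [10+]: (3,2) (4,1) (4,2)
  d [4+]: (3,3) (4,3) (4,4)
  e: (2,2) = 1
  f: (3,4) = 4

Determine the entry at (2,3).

Cage e is a single given cell; hence (2,2) = 1.
Cage d has sum 4, so (3,3) = 1.
Cage f is given, which forces (3,4) = 4.
The 3 cells of cage d must have sum 4, so (4,3) = 2.
Cage d needs sum 4; hence (4,4) = 1.
The 4 cells of cage b must have sum 9, leaving (1,1) = 1.
4 is placed in row 3, which forces (3,2) = 3.
Cage c has sum 10; hence (4,1) = 3.
Row 4 already has 2, which forces (4,2) = 4.
Column 2 now contains 3, leaving (1,2) = 2.
2 is placed in row 1, which forces (1,4) = 3.
Cage b has sum 9, leaving (2,1) = 4.
Row 2 now contains 4, which forces (2,3) = 3.
Column 4 already has 3; hence (2,4) = 2.
3 is placed in row 3, which forces (3,1) = 2.
Row 1 already has 3, leaving (1,3) = 4.
Filled in: 1 2 4 3 / 4 1 3 2 / 2 3 1 4 / 3 4 2 1.

3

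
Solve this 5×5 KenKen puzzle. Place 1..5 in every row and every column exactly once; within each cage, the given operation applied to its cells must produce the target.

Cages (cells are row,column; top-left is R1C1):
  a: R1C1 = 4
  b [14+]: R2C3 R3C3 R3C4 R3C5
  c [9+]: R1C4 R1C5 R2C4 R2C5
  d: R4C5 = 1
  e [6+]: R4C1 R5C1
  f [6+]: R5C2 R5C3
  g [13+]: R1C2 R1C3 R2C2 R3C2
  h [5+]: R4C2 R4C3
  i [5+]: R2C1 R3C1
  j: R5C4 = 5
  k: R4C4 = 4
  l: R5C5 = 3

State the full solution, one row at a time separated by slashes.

4 5 3 1 2 / 3 1 5 2 4 / 2 4 1 3 5 / 5 3 2 4 1 / 1 2 4 5 3

Cage a is a single given cell, leaving R1C1 = 4.
K is a freebie, so R4C4 = 4.
Cage d is given, which forces R4C5 = 1.
Cage j is a single given cell, which forces R5C4 = 5.
L is a freebie, so R5C5 = 3.
The 4 cells of cage c must have sum 9, leaving R1C4 = 1.
Cage c needs sum 9; hence R1C5 = 2.
Cage c needs sum 9, which forces R2C4 = 2.
Cage c needs sum 9; hence R2C5 = 4.
Column 4 now contains 2, so R3C4 = 3.
Column 5 now contains 4, which forces R3C5 = 5.
The two cells of cage e must have sum 6, which forces R4C1 = 5.
Cage e's pair has sum 6; hence R5C1 = 1.
Row 2 already has 2, leaving R2C1 = 3.
Row 2 now contains 3; hence R2C2 = 1.
Cage b needs sum 14; hence R2C3 = 5.
Row 3 already has 3; hence R3C1 = 2.
Row 3 already has 2, so R3C2 = 4.
The 4 cells of cage b must have sum 14, which forces R3C3 = 1.
Column 2 already has 4, leaving R5C2 = 2.
Row 5 already has 2, which forces R5C3 = 4.
The 4 cells of cage g must have sum 13, which forces R1C2 = 5.
Column 3 now contains 5, so R1C3 = 3.
Column 2 already has 2, so R4C2 = 3.
Cage h needs two cells with sum 5, leaving R4C3 = 2.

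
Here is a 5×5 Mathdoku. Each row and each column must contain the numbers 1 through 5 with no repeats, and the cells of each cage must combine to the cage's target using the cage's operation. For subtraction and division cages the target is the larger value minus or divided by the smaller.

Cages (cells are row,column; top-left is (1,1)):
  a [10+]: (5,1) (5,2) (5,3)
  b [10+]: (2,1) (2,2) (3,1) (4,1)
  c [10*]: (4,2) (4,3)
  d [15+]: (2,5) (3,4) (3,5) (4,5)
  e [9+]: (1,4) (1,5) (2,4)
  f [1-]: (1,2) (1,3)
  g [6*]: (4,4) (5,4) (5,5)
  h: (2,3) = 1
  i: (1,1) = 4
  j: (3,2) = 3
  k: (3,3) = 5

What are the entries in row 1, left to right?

4 2 3 5 1

Cage i is a single given cell; hence (1,1) = 4.
Cage h is a single given cell, leaving (2,3) = 1.
Cage j is given; hence (3,2) = 3.
Cage k is given, which forces (3,3) = 5.
5 is placed in row 3; hence (3,4) = 4.
Column 3 already has 5; hence (4,3) = 2.
Cage f needs two cells with difference 1; hence (1,2) = 2.
Column 3 now contains 2; hence (1,3) = 3.
2 is placed in column 2, which forces (2,2) = 4.
Row 2 already has 4, leaving (2,5) = 5.
Cage d needs sum 15, so (3,5) = 2.
Row 4 now contains 2, leaving (4,2) = 5.
Column 5 now contains 5, so (4,5) = 4.
Column 2 now contains 5, so (5,2) = 1.
Column 3 already has 3, which forces (5,3) = 4.
Row 5 now contains 1, which forces (5,5) = 3.
Cage e needs sum 9, leaving (1,4) = 5.
Column 5 now contains 5, which forces (1,5) = 1.
Cage b has sum 10; hence (2,1) = 2.
Cage e has sum 9; hence (2,4) = 3.
Row 3 already has 2, so (3,1) = 1.
Cage b has sum 10, which forces (4,1) = 3.
Cage g needs product 6, which forces (4,4) = 1.
The 3 cells of cage a must have sum 10, leaving (5,1) = 5.
3 is placed in row 5, leaving (5,4) = 2.
Completed grid: 4 2 3 5 1 / 2 4 1 3 5 / 1 3 5 4 2 / 3 5 2 1 4 / 5 1 4 2 3.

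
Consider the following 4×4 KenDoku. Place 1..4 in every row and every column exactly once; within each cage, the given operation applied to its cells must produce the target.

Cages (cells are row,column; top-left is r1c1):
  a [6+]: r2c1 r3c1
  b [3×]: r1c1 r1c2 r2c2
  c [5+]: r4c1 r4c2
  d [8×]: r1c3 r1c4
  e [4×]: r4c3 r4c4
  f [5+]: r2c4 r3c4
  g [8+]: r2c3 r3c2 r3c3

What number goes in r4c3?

The 3 cells of cage b must have product 3, so r1c1 = 1.
Cage b has product 3; hence r1c2 = 3.
Cage b needs product 3, which forces r2c2 = 1.
The two cells of cage c must have sum 5, so r4c1 = 3.
Cage c's pair has sum 5; hence r4c2 = 2.
Cage g needs sum 8; hence r2c3 = 3.
Column 2 already has 2, leaving r3c2 = 4.
The 3 cells of cage g must have sum 8, leaving r3c3 = 1.
1 is placed in column 3, so r4c3 = 4.
Row 4 already has 4, leaving r4c4 = 1.
Column 3 already has 4, which forces r1c3 = 2.
Cage d's pair has product 8; hence r1c4 = 4.
Cage a's pair has sum 6, so r2c1 = 4.
Cage f's pair has sum 5, leaving r2c4 = 2.
Row 3 now contains 4, so r3c1 = 2.
The two cells of cage f must have sum 5, leaving r3c4 = 3.
Filled in: 1 3 2 4 / 4 1 3 2 / 2 4 1 3 / 3 2 4 1.

4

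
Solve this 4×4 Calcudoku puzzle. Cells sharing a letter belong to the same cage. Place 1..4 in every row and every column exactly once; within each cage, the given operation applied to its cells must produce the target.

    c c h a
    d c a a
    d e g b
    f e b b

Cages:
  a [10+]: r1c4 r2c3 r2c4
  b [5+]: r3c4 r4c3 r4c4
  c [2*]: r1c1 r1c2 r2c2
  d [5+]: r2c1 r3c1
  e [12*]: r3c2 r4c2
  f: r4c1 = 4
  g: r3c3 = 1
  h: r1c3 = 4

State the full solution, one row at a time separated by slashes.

Cage c has product 2, leaving r1c1 = 1.
Cage c needs product 2, so r1c2 = 2.
Cage h is a single given cell, so r1c3 = 4.
Row 1 now contains 4, which forces r1c4 = 3.
Cage c has product 2, leaving r2c2 = 1.
Column 3 now contains 4, which forces r2c3 = 3.
Cage g is given, which forces r3c3 = 1.
1 is placed in row 3; hence r3c4 = 2.
F is a freebie, which forces r4c1 = 4.
Row 4 now contains 4, which forces r4c2 = 3.
Column 3 already has 1, so r4c3 = 2.
3 is placed in column 4, which forces r4c4 = 1.
Column 1 now contains 4, so r2c1 = 2.
2 is placed in column 4, so r2c4 = 4.
Column 1 now contains 4, leaving r3c1 = 3.
Column 2 already has 3, so r3c2 = 4.

1 2 4 3 / 2 1 3 4 / 3 4 1 2 / 4 3 2 1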